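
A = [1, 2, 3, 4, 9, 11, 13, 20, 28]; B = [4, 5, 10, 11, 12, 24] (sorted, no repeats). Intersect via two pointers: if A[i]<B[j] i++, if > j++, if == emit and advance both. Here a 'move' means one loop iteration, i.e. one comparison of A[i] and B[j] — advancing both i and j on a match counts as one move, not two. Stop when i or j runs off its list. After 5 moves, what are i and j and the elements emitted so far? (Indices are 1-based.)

i=5, j=3, emitted=[4]

i=1 j=1: 1<4, i++
i=2 j=1: 2<4, i++
i=3 j=1: 3<4, i++
i=4 j=1: 4==4 emit, i++,j++
i=5 j=2: 9>5, j++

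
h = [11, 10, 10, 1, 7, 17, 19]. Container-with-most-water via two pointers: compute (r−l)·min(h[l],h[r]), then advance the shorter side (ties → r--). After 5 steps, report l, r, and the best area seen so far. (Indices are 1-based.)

[1,7] min(11,19)*6=66 best=66 * → l++
[2,7] min(10,19)*5=50 best=66 → l++
[3,7] min(10,19)*4=40 best=66 → l++
[4,7] min(1,19)*3=3 best=66 → l++
[5,7] min(7,19)*2=14 best=66 → l++

l=6, r=7, best area=66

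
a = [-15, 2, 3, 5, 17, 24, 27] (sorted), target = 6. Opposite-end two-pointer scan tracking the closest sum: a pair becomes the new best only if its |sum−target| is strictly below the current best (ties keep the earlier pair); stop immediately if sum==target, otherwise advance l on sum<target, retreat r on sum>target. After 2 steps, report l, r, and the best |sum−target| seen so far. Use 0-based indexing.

l=0 r=6: -15+27=12 d=6 *, r--
l=0 r=5: -15+24=9 d=3 *, r--

l=0, r=4, best |Δ|=3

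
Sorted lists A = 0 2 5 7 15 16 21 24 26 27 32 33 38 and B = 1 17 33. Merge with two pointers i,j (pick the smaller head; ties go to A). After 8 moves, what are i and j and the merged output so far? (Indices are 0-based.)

[i=0,j=0] A[i]=0<=B[j]=1 take 0 → i++
[i=1,j=0] A[i]=2>B[j]=1 take 1 → j++
[i=1,j=1] A[i]=2<=B[j]=17 take 2 → i++
[i=2,j=1] A[i]=5<=B[j]=17 take 5 → i++
[i=3,j=1] A[i]=7<=B[j]=17 take 7 → i++
[i=4,j=1] A[i]=15<=B[j]=17 take 15 → i++
[i=5,j=1] A[i]=16<=B[j]=17 take 16 → i++
[i=6,j=1] A[i]=21>B[j]=17 take 17 → j++

i=6, j=2, merged so far=[0, 1, 2, 5, 7, 15, 16, 17]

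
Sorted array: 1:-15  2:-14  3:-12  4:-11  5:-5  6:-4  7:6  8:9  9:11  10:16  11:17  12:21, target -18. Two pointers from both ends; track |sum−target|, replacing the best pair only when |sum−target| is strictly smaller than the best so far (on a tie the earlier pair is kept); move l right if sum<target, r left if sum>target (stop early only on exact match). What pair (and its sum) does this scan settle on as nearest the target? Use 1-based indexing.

l=1 r=12: -15+21=6 d=24 *, r--
l=1 r=11: -15+17=2 d=20 *, r--
l=1 r=10: -15+16=1 d=19 *, r--
l=1 r=9: -15+11=-4 d=14 *, r--
l=1 r=8: -15+9=-6 d=12 *, r--
l=1 r=7: -15+6=-9 d=9 *, r--
l=1 r=6: -15+-4=-19 d=1 *, l++
l=2 r=6: -14+-4=-18 d=0 *, stop

pair (-14, -4) with sum -18 (|Δ|=0)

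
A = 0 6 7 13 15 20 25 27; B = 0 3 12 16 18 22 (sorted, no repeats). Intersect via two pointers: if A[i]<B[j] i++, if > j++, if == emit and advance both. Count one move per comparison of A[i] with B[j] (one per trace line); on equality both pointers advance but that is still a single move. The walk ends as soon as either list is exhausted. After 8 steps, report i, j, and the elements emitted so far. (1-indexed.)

i=6, j=5, emitted=[0]

i=1 j=1: 0==0 emit, i++,j++
i=2 j=2: 6>3, j++
i=2 j=3: 6<12, i++
i=3 j=3: 7<12, i++
i=4 j=3: 13>12, j++
i=4 j=4: 13<16, i++
i=5 j=4: 15<16, i++
i=6 j=4: 20>16, j++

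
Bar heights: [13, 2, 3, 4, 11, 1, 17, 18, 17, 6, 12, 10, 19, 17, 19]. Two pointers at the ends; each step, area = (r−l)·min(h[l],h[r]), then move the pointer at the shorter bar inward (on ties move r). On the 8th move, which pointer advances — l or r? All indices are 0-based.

l

l=0 r=14: min(13,19)*14=182 best=182 *, l++
l=1 r=14: min(2,19)*13=26 best=182, l++
l=2 r=14: min(3,19)*12=36 best=182, l++
l=3 r=14: min(4,19)*11=44 best=182, l++
l=4 r=14: min(11,19)*10=110 best=182, l++
l=5 r=14: min(1,19)*9=9 best=182, l++
l=6 r=14: min(17,19)*8=136 best=182, l++
l=7 r=14: min(18,19)*7=126 best=182, l++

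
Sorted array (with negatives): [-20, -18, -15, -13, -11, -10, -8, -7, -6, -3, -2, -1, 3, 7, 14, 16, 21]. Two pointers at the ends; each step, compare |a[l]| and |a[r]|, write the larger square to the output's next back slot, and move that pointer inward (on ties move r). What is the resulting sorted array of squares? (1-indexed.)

l=1 r=17: |-20|<=|21| out[17]=441, r--
l=1 r=16: |-20|>|16| out[16]=400, l++
l=2 r=16: |-18|>|16| out[15]=324, l++
l=3 r=16: |-15|<=|16| out[14]=256, r--
l=3 r=15: |-15|>|14| out[13]=225, l++
l=4 r=15: |-13|<=|14| out[12]=196, r--
l=4 r=14: |-13|>|7| out[11]=169, l++
l=5 r=14: |-11|>|7| out[10]=121, l++
l=6 r=14: |-10|>|7| out[9]=100, l++
l=7 r=14: |-8|>|7| out[8]=64, l++
l=8 r=14: |-7|<=|7| out[7]=49, r--
l=8 r=13: |-7|>|3| out[6]=49, l++
l=9 r=13: |-6|>|3| out[5]=36, l++
l=10 r=13: |-3|<=|3| out[4]=9, r--
l=10 r=12: |-3|>|-1| out[3]=9, l++
l=11 r=12: |-2|>|-1| out[2]=4, l++
l=12 r=12: |-1|<=|-1| out[1]=1, r--

[1, 4, 9, 9, 36, 49, 49, 64, 100, 121, 169, 196, 225, 256, 324, 400, 441]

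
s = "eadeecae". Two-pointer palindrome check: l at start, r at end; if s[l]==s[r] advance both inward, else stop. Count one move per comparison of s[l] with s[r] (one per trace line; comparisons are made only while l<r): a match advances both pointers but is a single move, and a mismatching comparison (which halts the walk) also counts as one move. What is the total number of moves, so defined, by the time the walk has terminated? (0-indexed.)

l=0 r=7: 'e'=='e', l++,r--
l=1 r=6: 'a'=='a', l++,r--
l=2 r=5: 'd'!='c', stop

3 moves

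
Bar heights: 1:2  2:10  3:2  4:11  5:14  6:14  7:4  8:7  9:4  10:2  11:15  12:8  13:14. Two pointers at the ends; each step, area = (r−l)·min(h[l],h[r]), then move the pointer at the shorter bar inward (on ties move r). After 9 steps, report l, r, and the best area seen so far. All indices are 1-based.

[1,13] min(2,14)*12=24 best=24 * → l++
[2,13] min(10,14)*11=110 best=110 * → l++
[3,13] min(2,14)*10=20 best=110 → l++
[4,13] min(11,14)*9=99 best=110 → l++
[5,13] min(14,14)*8=112 best=112 * → r--
[5,12] min(14,8)*7=56 best=112 → r--
[5,11] min(14,15)*6=84 best=112 → l++
[6,11] min(14,15)*5=70 best=112 → l++
[7,11] min(4,15)*4=16 best=112 → l++

l=8, r=11, best area=112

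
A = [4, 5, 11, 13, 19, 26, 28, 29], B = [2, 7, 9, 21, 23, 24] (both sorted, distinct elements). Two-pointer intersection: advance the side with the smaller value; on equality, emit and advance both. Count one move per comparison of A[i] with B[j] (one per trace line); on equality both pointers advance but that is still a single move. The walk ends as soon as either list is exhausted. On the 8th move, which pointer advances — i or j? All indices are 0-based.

i

[i=0,j=0] 4>2 → j++
[i=0,j=1] 4<7 → i++
[i=1,j=1] 5<7 → i++
[i=2,j=1] 11>7 → j++
[i=2,j=2] 11>9 → j++
[i=2,j=3] 11<21 → i++
[i=3,j=3] 13<21 → i++
[i=4,j=3] 19<21 → i++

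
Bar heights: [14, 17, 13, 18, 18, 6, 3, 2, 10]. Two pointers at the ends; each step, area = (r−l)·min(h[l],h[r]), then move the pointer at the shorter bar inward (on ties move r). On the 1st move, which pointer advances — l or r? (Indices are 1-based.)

r

l=1 r=9: min(14,10)*8=80 best=80 *, r--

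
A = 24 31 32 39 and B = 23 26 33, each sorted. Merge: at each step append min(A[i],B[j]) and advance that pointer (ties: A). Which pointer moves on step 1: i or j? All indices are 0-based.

i=0 j=0: A[i]=24>B[j]=23 take 23, j++

j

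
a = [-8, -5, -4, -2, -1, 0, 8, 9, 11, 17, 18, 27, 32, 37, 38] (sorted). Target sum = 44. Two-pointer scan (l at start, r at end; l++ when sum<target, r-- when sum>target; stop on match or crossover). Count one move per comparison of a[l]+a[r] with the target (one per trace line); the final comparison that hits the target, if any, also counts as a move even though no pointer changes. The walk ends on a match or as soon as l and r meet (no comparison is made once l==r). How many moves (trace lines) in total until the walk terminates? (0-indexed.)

l=0 r=14: -8+38=30 <44, l++
l=1 r=14: -5+38=33 <44, l++
l=2 r=14: -4+38=34 <44, l++
l=3 r=14: -2+38=36 <44, l++
l=4 r=14: -1+38=37 <44, l++
l=5 r=14: 0+38=38 <44, l++
l=6 r=14: 8+38=46 >44, r--
l=6 r=13: 8+37=45 >44, r--
l=6 r=12: 8+32=40 <44, l++
l=7 r=12: 9+32=41 <44, l++
l=8 r=12: 11+32=43 <44, l++
l=9 r=12: 17+32=49 >44, r--
l=9 r=11: 17+27=44, found

13 moves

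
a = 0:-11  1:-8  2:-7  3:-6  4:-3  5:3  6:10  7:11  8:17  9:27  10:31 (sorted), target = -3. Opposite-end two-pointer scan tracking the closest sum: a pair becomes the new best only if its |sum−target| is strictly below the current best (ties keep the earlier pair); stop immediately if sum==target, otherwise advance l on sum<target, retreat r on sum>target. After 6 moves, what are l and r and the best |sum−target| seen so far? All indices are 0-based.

l=1, r=5, best |Δ|=2

[0,10] -11+31=20 d=23 * → r--
[0,9] -11+27=16 d=19 * → r--
[0,8] -11+17=6 d=9 * → r--
[0,7] -11+11=0 d=3 * → r--
[0,6] -11+10=-1 d=2 * → r--
[0,5] -11+3=-8 d=5 → l++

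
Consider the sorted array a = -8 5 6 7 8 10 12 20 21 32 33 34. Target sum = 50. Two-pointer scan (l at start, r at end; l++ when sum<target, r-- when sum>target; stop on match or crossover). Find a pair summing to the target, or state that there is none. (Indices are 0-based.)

no pair

l=0 r=11: -8+34=26 <50, l++
l=1 r=11: 5+34=39 <50, l++
l=2 r=11: 6+34=40 <50, l++
l=3 r=11: 7+34=41 <50, l++
l=4 r=11: 8+34=42 <50, l++
l=5 r=11: 10+34=44 <50, l++
l=6 r=11: 12+34=46 <50, l++
l=7 r=11: 20+34=54 >50, r--
l=7 r=10: 20+33=53 >50, r--
l=7 r=9: 20+32=52 >50, r--
l=7 r=8: 20+21=41 <50, l++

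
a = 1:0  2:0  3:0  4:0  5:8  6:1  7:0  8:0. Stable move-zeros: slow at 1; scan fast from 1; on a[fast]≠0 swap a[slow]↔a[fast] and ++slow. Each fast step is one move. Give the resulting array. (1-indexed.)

(s=1,f=1) a[fast]=0 → fast++
(s=1,f=2) a[fast]=0 → fast++
(s=1,f=3) a[fast]=0 → fast++
(s=1,f=4) a[fast]=0 → fast++
(s=1,f=5) a[fast]=8≠0 swap→a[1]=8 → slow++,fast++
(s=2,f=6) a[fast]=1≠0 swap→a[2]=1 → slow++,fast++
(s=3,f=7) a[fast]=0 → fast++
(s=3,f=8) a[fast]=0 → fast++

[8, 1, 0, 0, 0, 0, 0, 0]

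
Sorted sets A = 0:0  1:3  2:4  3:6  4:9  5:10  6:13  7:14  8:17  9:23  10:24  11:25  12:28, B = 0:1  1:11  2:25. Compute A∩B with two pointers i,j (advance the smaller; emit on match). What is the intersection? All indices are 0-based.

intersection = [25]

[i=0,j=0] 0<1 → i++
[i=1,j=0] 3>1 → j++
[i=1,j=1] 3<11 → i++
[i=2,j=1] 4<11 → i++
[i=3,j=1] 6<11 → i++
[i=4,j=1] 9<11 → i++
[i=5,j=1] 10<11 → i++
[i=6,j=1] 13>11 → j++
[i=6,j=2] 13<25 → i++
[i=7,j=2] 14<25 → i++
[i=8,j=2] 17<25 → i++
[i=9,j=2] 23<25 → i++
[i=10,j=2] 24<25 → i++
[i=11,j=2] 25==25 emit → i++,j++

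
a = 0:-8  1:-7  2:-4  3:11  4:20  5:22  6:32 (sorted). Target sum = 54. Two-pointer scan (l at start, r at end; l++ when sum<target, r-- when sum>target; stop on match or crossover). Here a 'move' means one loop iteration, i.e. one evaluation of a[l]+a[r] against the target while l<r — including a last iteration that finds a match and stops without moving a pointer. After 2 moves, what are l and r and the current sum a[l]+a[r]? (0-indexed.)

[0,6] -8+32=24 <54 → l++
[1,6] -7+32=25 <54 → l++

l=2, r=6, sum=28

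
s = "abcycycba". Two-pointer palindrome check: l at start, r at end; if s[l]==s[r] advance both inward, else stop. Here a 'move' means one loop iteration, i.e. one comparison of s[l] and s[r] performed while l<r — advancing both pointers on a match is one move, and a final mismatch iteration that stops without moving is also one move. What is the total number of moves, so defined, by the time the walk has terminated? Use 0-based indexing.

4 moves

l=0 r=8: 'a'=='a', l++,r--
l=1 r=7: 'b'=='b', l++,r--
l=2 r=6: 'c'=='c', l++,r--
l=3 r=5: 'y'=='y', l++,r--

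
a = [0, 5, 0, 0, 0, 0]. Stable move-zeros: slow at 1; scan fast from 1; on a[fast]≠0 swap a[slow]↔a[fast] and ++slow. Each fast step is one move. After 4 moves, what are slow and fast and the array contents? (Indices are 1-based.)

slow=1 fast=1: a[fast]=0, fast++
slow=1 fast=2: a[fast]=5≠0 swap→a[1]=5, slow++,fast++
slow=2 fast=3: a[fast]=0, fast++
slow=2 fast=4: a[fast]=0, fast++

slow=2, fast=5, a=[5, 0, 0, 0, 0, 0]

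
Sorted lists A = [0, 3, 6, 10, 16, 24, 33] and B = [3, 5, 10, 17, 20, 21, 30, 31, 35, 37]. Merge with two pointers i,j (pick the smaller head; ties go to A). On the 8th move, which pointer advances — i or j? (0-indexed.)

i

[i=0,j=0] A[i]=0<=B[j]=3 take 0 → i++
[i=1,j=0] A[i]=3<=B[j]=3 take 3 → i++
[i=2,j=0] A[i]=6>B[j]=3 take 3 → j++
[i=2,j=1] A[i]=6>B[j]=5 take 5 → j++
[i=2,j=2] A[i]=6<=B[j]=10 take 6 → i++
[i=3,j=2] A[i]=10<=B[j]=10 take 10 → i++
[i=4,j=2] A[i]=16>B[j]=10 take 10 → j++
[i=4,j=3] A[i]=16<=B[j]=17 take 16 → i++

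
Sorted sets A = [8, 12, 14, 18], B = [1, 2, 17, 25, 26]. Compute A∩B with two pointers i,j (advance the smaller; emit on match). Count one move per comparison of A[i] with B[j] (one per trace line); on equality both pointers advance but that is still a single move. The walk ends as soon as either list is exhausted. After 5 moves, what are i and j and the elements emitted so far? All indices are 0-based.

i=3, j=2, emitted=[]

[i=0,j=0] 8>1 → j++
[i=0,j=1] 8>2 → j++
[i=0,j=2] 8<17 → i++
[i=1,j=2] 12<17 → i++
[i=2,j=2] 14<17 → i++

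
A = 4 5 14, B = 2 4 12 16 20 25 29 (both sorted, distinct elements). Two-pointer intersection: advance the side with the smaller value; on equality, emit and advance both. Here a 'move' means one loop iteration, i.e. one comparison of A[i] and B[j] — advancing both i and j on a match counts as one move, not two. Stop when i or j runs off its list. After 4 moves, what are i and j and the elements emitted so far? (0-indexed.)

[i=0,j=0] 4>2 → j++
[i=0,j=1] 4==4 emit → i++,j++
[i=1,j=2] 5<12 → i++
[i=2,j=2] 14>12 → j++

i=2, j=3, emitted=[4]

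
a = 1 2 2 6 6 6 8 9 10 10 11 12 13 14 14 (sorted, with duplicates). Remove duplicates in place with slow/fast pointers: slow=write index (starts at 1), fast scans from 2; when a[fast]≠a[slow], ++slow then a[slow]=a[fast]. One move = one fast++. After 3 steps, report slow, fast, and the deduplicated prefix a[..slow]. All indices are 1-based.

(s=1,f=2) a[fast]=2≠a[slow]=1 write a[2]=2 → slow++,fast++
(s=2,f=3) a[fast]=2=a[slow] dup → fast++
(s=2,f=4) a[fast]=6≠a[slow]=2 write a[3]=6 → slow++,fast++

slow=3, fast=5, prefix=[1, 2, 6]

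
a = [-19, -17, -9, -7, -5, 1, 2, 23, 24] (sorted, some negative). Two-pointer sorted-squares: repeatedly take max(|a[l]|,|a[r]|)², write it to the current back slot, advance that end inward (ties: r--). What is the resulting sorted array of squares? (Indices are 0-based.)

[0,8] |-19|<=|24| out[8]=576 → r--
[0,7] |-19|<=|23| out[7]=529 → r--
[0,6] |-19|>|2| out[6]=361 → l++
[1,6] |-17|>|2| out[5]=289 → l++
[2,6] |-9|>|2| out[4]=81 → l++
[3,6] |-7|>|2| out[3]=49 → l++
[4,6] |-5|>|2| out[2]=25 → l++
[5,6] |1|<=|2| out[1]=4 → r--
[5,5] |1|<=|1| out[0]=1 → r--

[1, 4, 25, 49, 81, 289, 361, 529, 576]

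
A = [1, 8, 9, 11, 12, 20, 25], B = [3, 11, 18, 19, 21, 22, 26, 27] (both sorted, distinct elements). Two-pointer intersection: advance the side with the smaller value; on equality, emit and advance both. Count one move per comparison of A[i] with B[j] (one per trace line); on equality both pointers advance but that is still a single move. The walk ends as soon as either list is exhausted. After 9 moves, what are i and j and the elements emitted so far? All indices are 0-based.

i=6, j=4, emitted=[11]

i=0 j=0: 1<3, i++
i=1 j=0: 8>3, j++
i=1 j=1: 8<11, i++
i=2 j=1: 9<11, i++
i=3 j=1: 11==11 emit, i++,j++
i=4 j=2: 12<18, i++
i=5 j=2: 20>18, j++
i=5 j=3: 20>19, j++
i=5 j=4: 20<21, i++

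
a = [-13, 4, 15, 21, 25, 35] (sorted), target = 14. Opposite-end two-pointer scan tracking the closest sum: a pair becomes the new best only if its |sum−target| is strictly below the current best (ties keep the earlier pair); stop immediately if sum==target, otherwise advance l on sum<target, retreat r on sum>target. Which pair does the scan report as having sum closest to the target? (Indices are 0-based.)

[0,5] -13+35=22 d=8 * → r--
[0,4] -13+25=12 d=2 * → l++
[1,4] 4+25=29 d=15 → r--
[1,3] 4+21=25 d=11 → r--
[1,2] 4+15=19 d=5 → r--

pair (-13, 25) with sum 12 (|Δ|=2)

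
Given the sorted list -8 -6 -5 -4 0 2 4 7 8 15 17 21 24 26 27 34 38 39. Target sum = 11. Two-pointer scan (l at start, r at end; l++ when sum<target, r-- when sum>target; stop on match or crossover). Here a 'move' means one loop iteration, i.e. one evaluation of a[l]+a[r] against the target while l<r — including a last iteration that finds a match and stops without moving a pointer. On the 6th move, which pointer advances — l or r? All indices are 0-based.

l=0 r=17: -8+39=31 >11, r--
l=0 r=16: -8+38=30 >11, r--
l=0 r=15: -8+34=26 >11, r--
l=0 r=14: -8+27=19 >11, r--
l=0 r=13: -8+26=18 >11, r--
l=0 r=12: -8+24=16 >11, r--

r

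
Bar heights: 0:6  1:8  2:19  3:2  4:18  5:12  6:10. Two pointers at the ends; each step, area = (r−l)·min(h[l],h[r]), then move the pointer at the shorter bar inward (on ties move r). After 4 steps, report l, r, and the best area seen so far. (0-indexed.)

l=2, r=4, best area=40

[0,6] min(6,10)*6=36 best=36 * → l++
[1,6] min(8,10)*5=40 best=40 * → l++
[2,6] min(19,10)*4=40 best=40 → r--
[2,5] min(19,12)*3=36 best=40 → r--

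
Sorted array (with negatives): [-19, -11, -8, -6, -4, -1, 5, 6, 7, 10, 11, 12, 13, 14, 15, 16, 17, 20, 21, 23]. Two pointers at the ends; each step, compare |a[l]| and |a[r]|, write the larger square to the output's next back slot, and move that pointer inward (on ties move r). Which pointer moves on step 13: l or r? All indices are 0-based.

r

[0,19] |-19|<=|23| out[19]=529 → r--
[0,18] |-19|<=|21| out[18]=441 → r--
[0,17] |-19|<=|20| out[17]=400 → r--
[0,16] |-19|>|17| out[16]=361 → l++
[1,16] |-11|<=|17| out[15]=289 → r--
[1,15] |-11|<=|16| out[14]=256 → r--
[1,14] |-11|<=|15| out[13]=225 → r--
[1,13] |-11|<=|14| out[12]=196 → r--
[1,12] |-11|<=|13| out[11]=169 → r--
[1,11] |-11|<=|12| out[10]=144 → r--
[1,10] |-11|<=|11| out[9]=121 → r--
[1,9] |-11|>|10| out[8]=121 → l++
[2,9] |-8|<=|10| out[7]=100 → r--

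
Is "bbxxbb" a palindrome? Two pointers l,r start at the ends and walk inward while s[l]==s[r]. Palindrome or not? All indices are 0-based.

palindrome

l=0 r=5: 'b'=='b', l++,r--
l=1 r=4: 'b'=='b', l++,r--
l=2 r=3: 'x'=='x', l++,r--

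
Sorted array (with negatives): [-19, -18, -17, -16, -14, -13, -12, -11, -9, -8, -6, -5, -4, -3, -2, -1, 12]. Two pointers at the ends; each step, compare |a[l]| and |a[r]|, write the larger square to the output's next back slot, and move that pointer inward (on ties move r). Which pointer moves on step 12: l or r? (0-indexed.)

[0,16] |-19|>|12| out[16]=361 → l++
[1,16] |-18|>|12| out[15]=324 → l++
[2,16] |-17|>|12| out[14]=289 → l++
[3,16] |-16|>|12| out[13]=256 → l++
[4,16] |-14|>|12| out[12]=196 → l++
[5,16] |-13|>|12| out[11]=169 → l++
[6,16] |-12|<=|12| out[10]=144 → r--
[6,15] |-12|>|-1| out[9]=144 → l++
[7,15] |-11|>|-1| out[8]=121 → l++
[8,15] |-9|>|-1| out[7]=81 → l++
[9,15] |-8|>|-1| out[6]=64 → l++
[10,15] |-6|>|-1| out[5]=36 → l++

l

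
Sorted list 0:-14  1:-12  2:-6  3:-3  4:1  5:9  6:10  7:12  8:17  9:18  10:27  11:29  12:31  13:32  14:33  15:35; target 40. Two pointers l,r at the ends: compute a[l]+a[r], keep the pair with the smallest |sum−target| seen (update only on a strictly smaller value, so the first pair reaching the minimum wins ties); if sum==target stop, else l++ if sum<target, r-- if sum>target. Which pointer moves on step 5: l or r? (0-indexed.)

l=0 r=15: -14+35=21 d=19 *, l++
l=1 r=15: -12+35=23 d=17 *, l++
l=2 r=15: -6+35=29 d=11 *, l++
l=3 r=15: -3+35=32 d=8 *, l++
l=4 r=15: 1+35=36 d=4 *, l++

l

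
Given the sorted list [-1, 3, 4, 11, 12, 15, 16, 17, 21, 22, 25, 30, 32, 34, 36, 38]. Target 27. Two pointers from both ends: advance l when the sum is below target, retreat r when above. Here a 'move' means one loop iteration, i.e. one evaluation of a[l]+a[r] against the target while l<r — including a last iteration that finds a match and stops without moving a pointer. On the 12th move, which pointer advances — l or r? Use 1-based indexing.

[1,16] -1+38=37 >27 → r--
[1,15] -1+36=35 >27 → r--
[1,14] -1+34=33 >27 → r--
[1,13] -1+32=31 >27 → r--
[1,12] -1+30=29 >27 → r--
[1,11] -1+25=24 <27 → l++
[2,11] 3+25=28 >27 → r--
[2,10] 3+22=25 <27 → l++
[3,10] 4+22=26 <27 → l++
[4,10] 11+22=33 >27 → r--
[4,9] 11+21=32 >27 → r--
[4,8] 11+17=28 >27 → r--

r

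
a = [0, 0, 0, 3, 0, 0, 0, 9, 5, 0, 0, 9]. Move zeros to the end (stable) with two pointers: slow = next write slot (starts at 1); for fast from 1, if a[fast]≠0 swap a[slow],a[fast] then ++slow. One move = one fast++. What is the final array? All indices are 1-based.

slow=1 fast=1: a[fast]=0, fast++
slow=1 fast=2: a[fast]=0, fast++
slow=1 fast=3: a[fast]=0, fast++
slow=1 fast=4: a[fast]=3≠0 swap→a[1]=3, slow++,fast++
slow=2 fast=5: a[fast]=0, fast++
slow=2 fast=6: a[fast]=0, fast++
slow=2 fast=7: a[fast]=0, fast++
slow=2 fast=8: a[fast]=9≠0 swap→a[2]=9, slow++,fast++
slow=3 fast=9: a[fast]=5≠0 swap→a[3]=5, slow++,fast++
slow=4 fast=10: a[fast]=0, fast++
slow=4 fast=11: a[fast]=0, fast++
slow=4 fast=12: a[fast]=9≠0 swap→a[4]=9, slow++,fast++

[3, 9, 5, 9, 0, 0, 0, 0, 0, 0, 0, 0]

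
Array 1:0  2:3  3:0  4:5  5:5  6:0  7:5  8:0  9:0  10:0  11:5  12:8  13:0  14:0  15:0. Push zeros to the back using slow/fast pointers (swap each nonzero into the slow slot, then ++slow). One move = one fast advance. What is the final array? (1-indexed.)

(s=1,f=1) a[fast]=0 → fast++
(s=1,f=2) a[fast]=3≠0 swap→a[1]=3 → slow++,fast++
(s=2,f=3) a[fast]=0 → fast++
(s=2,f=4) a[fast]=5≠0 swap→a[2]=5 → slow++,fast++
(s=3,f=5) a[fast]=5≠0 swap→a[3]=5 → slow++,fast++
(s=4,f=6) a[fast]=0 → fast++
(s=4,f=7) a[fast]=5≠0 swap→a[4]=5 → slow++,fast++
(s=5,f=8) a[fast]=0 → fast++
(s=5,f=9) a[fast]=0 → fast++
(s=5,f=10) a[fast]=0 → fast++
(s=5,f=11) a[fast]=5≠0 swap→a[5]=5 → slow++,fast++
(s=6,f=12) a[fast]=8≠0 swap→a[6]=8 → slow++,fast++
(s=7,f=13) a[fast]=0 → fast++
(s=7,f=14) a[fast]=0 → fast++
(s=7,f=15) a[fast]=0 → fast++

[3, 5, 5, 5, 5, 8, 0, 0, 0, 0, 0, 0, 0, 0, 0]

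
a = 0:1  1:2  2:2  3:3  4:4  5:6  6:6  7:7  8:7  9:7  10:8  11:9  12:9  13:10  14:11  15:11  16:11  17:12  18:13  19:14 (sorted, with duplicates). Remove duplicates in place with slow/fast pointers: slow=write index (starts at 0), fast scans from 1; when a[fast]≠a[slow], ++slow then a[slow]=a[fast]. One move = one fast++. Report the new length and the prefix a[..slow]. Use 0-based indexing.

length 13; prefix = [1, 2, 3, 4, 6, 7, 8, 9, 10, 11, 12, 13, 14]

slow=0 fast=1: a[fast]=2≠a[slow]=1 write a[1]=2, slow++,fast++
slow=1 fast=2: a[fast]=2=a[slow] dup, fast++
slow=1 fast=3: a[fast]=3≠a[slow]=2 write a[2]=3, slow++,fast++
slow=2 fast=4: a[fast]=4≠a[slow]=3 write a[3]=4, slow++,fast++
slow=3 fast=5: a[fast]=6≠a[slow]=4 write a[4]=6, slow++,fast++
slow=4 fast=6: a[fast]=6=a[slow] dup, fast++
slow=4 fast=7: a[fast]=7≠a[slow]=6 write a[5]=7, slow++,fast++
slow=5 fast=8: a[fast]=7=a[slow] dup, fast++
slow=5 fast=9: a[fast]=7=a[slow] dup, fast++
slow=5 fast=10: a[fast]=8≠a[slow]=7 write a[6]=8, slow++,fast++
slow=6 fast=11: a[fast]=9≠a[slow]=8 write a[7]=9, slow++,fast++
slow=7 fast=12: a[fast]=9=a[slow] dup, fast++
slow=7 fast=13: a[fast]=10≠a[slow]=9 write a[8]=10, slow++,fast++
slow=8 fast=14: a[fast]=11≠a[slow]=10 write a[9]=11, slow++,fast++
slow=9 fast=15: a[fast]=11=a[slow] dup, fast++
slow=9 fast=16: a[fast]=11=a[slow] dup, fast++
slow=9 fast=17: a[fast]=12≠a[slow]=11 write a[10]=12, slow++,fast++
slow=10 fast=18: a[fast]=13≠a[slow]=12 write a[11]=13, slow++,fast++
slow=11 fast=19: a[fast]=14≠a[slow]=13 write a[12]=14, slow++,fast++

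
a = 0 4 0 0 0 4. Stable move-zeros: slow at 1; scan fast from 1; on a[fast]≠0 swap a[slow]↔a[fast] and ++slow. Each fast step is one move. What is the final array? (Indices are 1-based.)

slow=1 fast=1: a[fast]=0, fast++
slow=1 fast=2: a[fast]=4≠0 swap→a[1]=4, slow++,fast++
slow=2 fast=3: a[fast]=0, fast++
slow=2 fast=4: a[fast]=0, fast++
slow=2 fast=5: a[fast]=0, fast++
slow=2 fast=6: a[fast]=4≠0 swap→a[2]=4, slow++,fast++

[4, 4, 0, 0, 0, 0]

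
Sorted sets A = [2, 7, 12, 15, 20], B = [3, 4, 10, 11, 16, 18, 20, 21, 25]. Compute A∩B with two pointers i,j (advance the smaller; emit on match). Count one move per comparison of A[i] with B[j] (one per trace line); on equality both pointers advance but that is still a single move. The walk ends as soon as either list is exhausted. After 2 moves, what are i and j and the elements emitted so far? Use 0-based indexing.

[i=0,j=0] 2<3 → i++
[i=1,j=0] 7>3 → j++

i=1, j=1, emitted=[]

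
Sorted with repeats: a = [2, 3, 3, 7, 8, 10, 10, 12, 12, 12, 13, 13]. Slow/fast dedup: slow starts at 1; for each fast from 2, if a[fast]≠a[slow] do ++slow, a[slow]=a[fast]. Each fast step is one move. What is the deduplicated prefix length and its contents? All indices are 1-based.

(s=1,f=2) a[fast]=3≠a[slow]=2 write a[2]=3 → slow++,fast++
(s=2,f=3) a[fast]=3=a[slow] dup → fast++
(s=2,f=4) a[fast]=7≠a[slow]=3 write a[3]=7 → slow++,fast++
(s=3,f=5) a[fast]=8≠a[slow]=7 write a[4]=8 → slow++,fast++
(s=4,f=6) a[fast]=10≠a[slow]=8 write a[5]=10 → slow++,fast++
(s=5,f=7) a[fast]=10=a[slow] dup → fast++
(s=5,f=8) a[fast]=12≠a[slow]=10 write a[6]=12 → slow++,fast++
(s=6,f=9) a[fast]=12=a[slow] dup → fast++
(s=6,f=10) a[fast]=12=a[slow] dup → fast++
(s=6,f=11) a[fast]=13≠a[slow]=12 write a[7]=13 → slow++,fast++
(s=7,f=12) a[fast]=13=a[slow] dup → fast++

length 7; prefix = [2, 3, 7, 8, 10, 12, 13]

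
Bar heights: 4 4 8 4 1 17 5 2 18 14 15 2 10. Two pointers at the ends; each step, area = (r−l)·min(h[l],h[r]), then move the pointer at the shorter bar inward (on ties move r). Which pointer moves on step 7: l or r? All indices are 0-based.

r

l=0 r=12: min(4,10)*12=48 best=48 *, l++
l=1 r=12: min(4,10)*11=44 best=48, l++
l=2 r=12: min(8,10)*10=80 best=80 *, l++
l=3 r=12: min(4,10)*9=36 best=80, l++
l=4 r=12: min(1,10)*8=8 best=80, l++
l=5 r=12: min(17,10)*7=70 best=80, r--
l=5 r=11: min(17,2)*6=12 best=80, r--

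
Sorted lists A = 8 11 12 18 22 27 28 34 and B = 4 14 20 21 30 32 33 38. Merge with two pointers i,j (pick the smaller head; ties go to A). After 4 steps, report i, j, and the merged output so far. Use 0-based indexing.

[i=0,j=0] A[i]=8>B[j]=4 take 4 → j++
[i=0,j=1] A[i]=8<=B[j]=14 take 8 → i++
[i=1,j=1] A[i]=11<=B[j]=14 take 11 → i++
[i=2,j=1] A[i]=12<=B[j]=14 take 12 → i++

i=3, j=1, merged so far=[4, 8, 11, 12]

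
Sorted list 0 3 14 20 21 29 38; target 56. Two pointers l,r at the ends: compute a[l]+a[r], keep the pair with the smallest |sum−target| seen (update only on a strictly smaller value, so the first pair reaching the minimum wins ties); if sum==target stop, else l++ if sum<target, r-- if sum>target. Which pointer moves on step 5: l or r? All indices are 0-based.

[0,6] 0+38=38 d=18 * → l++
[1,6] 3+38=41 d=15 * → l++
[2,6] 14+38=52 d=4 * → l++
[3,6] 20+38=58 d=2 * → r--
[3,5] 20+29=49 d=7 → l++

l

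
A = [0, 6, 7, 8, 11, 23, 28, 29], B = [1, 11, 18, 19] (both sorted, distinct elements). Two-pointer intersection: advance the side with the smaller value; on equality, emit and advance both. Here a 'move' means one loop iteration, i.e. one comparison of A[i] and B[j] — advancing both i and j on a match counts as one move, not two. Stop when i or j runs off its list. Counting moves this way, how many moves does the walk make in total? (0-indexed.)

8 moves

i=0 j=0: 0<1, i++
i=1 j=0: 6>1, j++
i=1 j=1: 6<11, i++
i=2 j=1: 7<11, i++
i=3 j=1: 8<11, i++
i=4 j=1: 11==11 emit, i++,j++
i=5 j=2: 23>18, j++
i=5 j=3: 23>19, j++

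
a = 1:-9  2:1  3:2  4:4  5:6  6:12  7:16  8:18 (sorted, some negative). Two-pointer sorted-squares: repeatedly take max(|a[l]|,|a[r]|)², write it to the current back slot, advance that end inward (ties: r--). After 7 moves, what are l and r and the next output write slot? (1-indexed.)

[1,8] |-9|<=|18| out[8]=324 → r--
[1,7] |-9|<=|16| out[7]=256 → r--
[1,6] |-9|<=|12| out[6]=144 → r--
[1,5] |-9|>|6| out[5]=81 → l++
[2,5] |1|<=|6| out[4]=36 → r--
[2,4] |1|<=|4| out[3]=16 → r--
[2,3] |1|<=|2| out[2]=4 → r--

l=2, r=2, next write slot=1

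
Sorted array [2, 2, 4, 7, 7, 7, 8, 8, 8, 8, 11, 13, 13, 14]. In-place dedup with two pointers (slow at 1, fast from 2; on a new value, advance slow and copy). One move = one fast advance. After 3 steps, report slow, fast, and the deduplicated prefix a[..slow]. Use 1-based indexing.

(s=1,f=2) a[fast]=2=a[slow] dup → fast++
(s=1,f=3) a[fast]=4≠a[slow]=2 write a[2]=4 → slow++,fast++
(s=2,f=4) a[fast]=7≠a[slow]=4 write a[3]=7 → slow++,fast++

slow=3, fast=5, prefix=[2, 4, 7]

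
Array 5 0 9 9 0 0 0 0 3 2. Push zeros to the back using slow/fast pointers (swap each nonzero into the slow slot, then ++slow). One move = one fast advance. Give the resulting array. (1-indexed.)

[5, 9, 9, 3, 2, 0, 0, 0, 0, 0]

(s=1,f=1) a[fast]=5≠0 swap→a[1]=5 → slow++,fast++
(s=2,f=2) a[fast]=0 → fast++
(s=2,f=3) a[fast]=9≠0 swap→a[2]=9 → slow++,fast++
(s=3,f=4) a[fast]=9≠0 swap→a[3]=9 → slow++,fast++
(s=4,f=5) a[fast]=0 → fast++
(s=4,f=6) a[fast]=0 → fast++
(s=4,f=7) a[fast]=0 → fast++
(s=4,f=8) a[fast]=0 → fast++
(s=4,f=9) a[fast]=3≠0 swap→a[4]=3 → slow++,fast++
(s=5,f=10) a[fast]=2≠0 swap→a[5]=2 → slow++,fast++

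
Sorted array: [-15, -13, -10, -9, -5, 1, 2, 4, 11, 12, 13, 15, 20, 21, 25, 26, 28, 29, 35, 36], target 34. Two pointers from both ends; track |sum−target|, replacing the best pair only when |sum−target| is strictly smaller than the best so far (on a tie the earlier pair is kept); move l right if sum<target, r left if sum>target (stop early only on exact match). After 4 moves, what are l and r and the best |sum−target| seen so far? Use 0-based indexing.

l=0 r=19: -15+36=21 d=13 *, l++
l=1 r=19: -13+36=23 d=11 *, l++
l=2 r=19: -10+36=26 d=8 *, l++
l=3 r=19: -9+36=27 d=7 *, l++

l=4, r=19, best |Δ|=7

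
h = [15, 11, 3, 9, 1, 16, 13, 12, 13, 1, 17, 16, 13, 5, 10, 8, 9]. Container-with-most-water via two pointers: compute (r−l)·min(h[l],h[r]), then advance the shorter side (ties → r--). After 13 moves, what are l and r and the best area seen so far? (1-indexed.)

l=8, r=11, best area=165

l=1 r=17: min(15,9)*16=144 best=144 *, r--
l=1 r=16: min(15,8)*15=120 best=144, r--
l=1 r=15: min(15,10)*14=140 best=144, r--
l=1 r=14: min(15,5)*13=65 best=144, r--
l=1 r=13: min(15,13)*12=156 best=156 *, r--
l=1 r=12: min(15,16)*11=165 best=165 *, l++
l=2 r=12: min(11,16)*10=110 best=165, l++
l=3 r=12: min(3,16)*9=27 best=165, l++
l=4 r=12: min(9,16)*8=72 best=165, l++
l=5 r=12: min(1,16)*7=7 best=165, l++
l=6 r=12: min(16,16)*6=96 best=165, r--
l=6 r=11: min(16,17)*5=80 best=165, l++
l=7 r=11: min(13,17)*4=52 best=165, l++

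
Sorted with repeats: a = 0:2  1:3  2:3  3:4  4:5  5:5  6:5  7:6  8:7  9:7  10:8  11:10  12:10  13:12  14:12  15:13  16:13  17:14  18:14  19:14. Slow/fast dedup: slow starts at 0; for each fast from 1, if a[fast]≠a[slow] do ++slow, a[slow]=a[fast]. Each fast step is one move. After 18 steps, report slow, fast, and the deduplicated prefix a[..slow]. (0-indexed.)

slow=10, fast=19, prefix=[2, 3, 4, 5, 6, 7, 8, 10, 12, 13, 14]

slow=0 fast=1: a[fast]=3≠a[slow]=2 write a[1]=3, slow++,fast++
slow=1 fast=2: a[fast]=3=a[slow] dup, fast++
slow=1 fast=3: a[fast]=4≠a[slow]=3 write a[2]=4, slow++,fast++
slow=2 fast=4: a[fast]=5≠a[slow]=4 write a[3]=5, slow++,fast++
slow=3 fast=5: a[fast]=5=a[slow] dup, fast++
slow=3 fast=6: a[fast]=5=a[slow] dup, fast++
slow=3 fast=7: a[fast]=6≠a[slow]=5 write a[4]=6, slow++,fast++
slow=4 fast=8: a[fast]=7≠a[slow]=6 write a[5]=7, slow++,fast++
slow=5 fast=9: a[fast]=7=a[slow] dup, fast++
slow=5 fast=10: a[fast]=8≠a[slow]=7 write a[6]=8, slow++,fast++
slow=6 fast=11: a[fast]=10≠a[slow]=8 write a[7]=10, slow++,fast++
slow=7 fast=12: a[fast]=10=a[slow] dup, fast++
slow=7 fast=13: a[fast]=12≠a[slow]=10 write a[8]=12, slow++,fast++
slow=8 fast=14: a[fast]=12=a[slow] dup, fast++
slow=8 fast=15: a[fast]=13≠a[slow]=12 write a[9]=13, slow++,fast++
slow=9 fast=16: a[fast]=13=a[slow] dup, fast++
slow=9 fast=17: a[fast]=14≠a[slow]=13 write a[10]=14, slow++,fast++
slow=10 fast=18: a[fast]=14=a[slow] dup, fast++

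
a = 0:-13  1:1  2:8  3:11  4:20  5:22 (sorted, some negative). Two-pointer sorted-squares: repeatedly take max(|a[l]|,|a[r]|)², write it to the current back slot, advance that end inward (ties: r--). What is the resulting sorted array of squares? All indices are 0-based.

[0,5] |-13|<=|22| out[5]=484 → r--
[0,4] |-13|<=|20| out[4]=400 → r--
[0,3] |-13|>|11| out[3]=169 → l++
[1,3] |1|<=|11| out[2]=121 → r--
[1,2] |1|<=|8| out[1]=64 → r--
[1,1] |1|<=|1| out[0]=1 → r--

[1, 64, 121, 169, 400, 484]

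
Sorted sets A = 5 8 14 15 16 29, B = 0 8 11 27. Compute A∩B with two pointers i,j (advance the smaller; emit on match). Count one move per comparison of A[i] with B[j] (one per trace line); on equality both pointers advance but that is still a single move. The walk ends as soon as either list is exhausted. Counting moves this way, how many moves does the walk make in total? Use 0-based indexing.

[i=0,j=0] 5>0 → j++
[i=0,j=1] 5<8 → i++
[i=1,j=1] 8==8 emit → i++,j++
[i=2,j=2] 14>11 → j++
[i=2,j=3] 14<27 → i++
[i=3,j=3] 15<27 → i++
[i=4,j=3] 16<27 → i++
[i=5,j=3] 29>27 → j++

8 moves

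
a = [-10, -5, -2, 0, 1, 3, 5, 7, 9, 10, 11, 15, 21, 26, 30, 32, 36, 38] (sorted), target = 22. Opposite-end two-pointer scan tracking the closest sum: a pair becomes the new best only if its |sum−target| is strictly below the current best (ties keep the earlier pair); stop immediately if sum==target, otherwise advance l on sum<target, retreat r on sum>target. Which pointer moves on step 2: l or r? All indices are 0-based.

r

l=0 r=17: -10+38=28 d=6 *, r--
l=0 r=16: -10+36=26 d=4 *, r--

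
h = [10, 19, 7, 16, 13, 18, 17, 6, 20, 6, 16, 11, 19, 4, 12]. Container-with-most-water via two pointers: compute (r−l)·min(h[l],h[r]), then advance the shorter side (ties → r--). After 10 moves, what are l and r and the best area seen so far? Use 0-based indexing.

l=4, r=8, best area=209

l=0 r=14: min(10,12)*14=140 best=140 *, l++
l=1 r=14: min(19,12)*13=156 best=156 *, r--
l=1 r=13: min(19,4)*12=48 best=156, r--
l=1 r=12: min(19,19)*11=209 best=209 *, r--
l=1 r=11: min(19,11)*10=110 best=209, r--
l=1 r=10: min(19,16)*9=144 best=209, r--
l=1 r=9: min(19,6)*8=48 best=209, r--
l=1 r=8: min(19,20)*7=133 best=209, l++
l=2 r=8: min(7,20)*6=42 best=209, l++
l=3 r=8: min(16,20)*5=80 best=209, l++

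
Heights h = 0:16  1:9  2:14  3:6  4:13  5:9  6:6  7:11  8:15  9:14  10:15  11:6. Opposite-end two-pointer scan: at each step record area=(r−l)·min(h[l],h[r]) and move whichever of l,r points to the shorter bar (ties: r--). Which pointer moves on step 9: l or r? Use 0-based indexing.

r

l=0 r=11: min(16,6)*11=66 best=66 *, r--
l=0 r=10: min(16,15)*10=150 best=150 *, r--
l=0 r=9: min(16,14)*9=126 best=150, r--
l=0 r=8: min(16,15)*8=120 best=150, r--
l=0 r=7: min(16,11)*7=77 best=150, r--
l=0 r=6: min(16,6)*6=36 best=150, r--
l=0 r=5: min(16,9)*5=45 best=150, r--
l=0 r=4: min(16,13)*4=52 best=150, r--
l=0 r=3: min(16,6)*3=18 best=150, r--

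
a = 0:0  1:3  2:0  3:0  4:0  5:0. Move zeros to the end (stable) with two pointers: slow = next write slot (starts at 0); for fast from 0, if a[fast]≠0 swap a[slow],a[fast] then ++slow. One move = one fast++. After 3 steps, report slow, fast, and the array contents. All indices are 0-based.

slow=0 fast=0: a[fast]=0, fast++
slow=0 fast=1: a[fast]=3≠0 swap→a[0]=3, slow++,fast++
slow=1 fast=2: a[fast]=0, fast++

slow=1, fast=3, a=[3, 0, 0, 0, 0, 0]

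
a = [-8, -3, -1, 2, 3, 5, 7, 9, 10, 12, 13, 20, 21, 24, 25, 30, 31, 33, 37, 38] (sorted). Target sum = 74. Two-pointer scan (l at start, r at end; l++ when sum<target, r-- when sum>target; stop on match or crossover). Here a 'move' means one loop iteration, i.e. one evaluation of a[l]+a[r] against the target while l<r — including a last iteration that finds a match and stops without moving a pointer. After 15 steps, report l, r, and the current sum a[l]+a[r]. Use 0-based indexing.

l=15, r=19, sum=68

[0,19] -8+38=30 <74 → l++
[1,19] -3+38=35 <74 → l++
[2,19] -1+38=37 <74 → l++
[3,19] 2+38=40 <74 → l++
[4,19] 3+38=41 <74 → l++
[5,19] 5+38=43 <74 → l++
[6,19] 7+38=45 <74 → l++
[7,19] 9+38=47 <74 → l++
[8,19] 10+38=48 <74 → l++
[9,19] 12+38=50 <74 → l++
[10,19] 13+38=51 <74 → l++
[11,19] 20+38=58 <74 → l++
[12,19] 21+38=59 <74 → l++
[13,19] 24+38=62 <74 → l++
[14,19] 25+38=63 <74 → l++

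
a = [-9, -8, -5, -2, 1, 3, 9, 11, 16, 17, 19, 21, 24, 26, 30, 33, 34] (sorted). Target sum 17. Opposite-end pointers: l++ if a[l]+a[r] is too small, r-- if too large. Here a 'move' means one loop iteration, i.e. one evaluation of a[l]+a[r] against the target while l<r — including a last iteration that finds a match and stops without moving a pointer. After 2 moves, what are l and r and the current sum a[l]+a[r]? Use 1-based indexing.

l=1, r=15, sum=21

l=1 r=17: -9+34=25 >17, r--
l=1 r=16: -9+33=24 >17, r--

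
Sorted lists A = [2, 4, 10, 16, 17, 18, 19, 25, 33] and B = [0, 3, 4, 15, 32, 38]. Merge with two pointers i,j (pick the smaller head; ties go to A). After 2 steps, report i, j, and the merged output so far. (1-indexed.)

i=2, j=2, merged so far=[0, 2]

i=1 j=1: A[i]=2>B[j]=0 take 0, j++
i=1 j=2: A[i]=2<=B[j]=3 take 2, i++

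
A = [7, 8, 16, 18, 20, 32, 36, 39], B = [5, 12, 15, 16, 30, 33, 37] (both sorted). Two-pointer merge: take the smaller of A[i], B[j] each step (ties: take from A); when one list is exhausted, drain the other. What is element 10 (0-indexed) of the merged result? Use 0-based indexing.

merged[10] = 32

i=0 j=0: A[i]=7>B[j]=5 take 5, j++
i=0 j=1: A[i]=7<=B[j]=12 take 7, i++
i=1 j=1: A[i]=8<=B[j]=12 take 8, i++
i=2 j=1: A[i]=16>B[j]=12 take 12, j++
i=2 j=2: A[i]=16>B[j]=15 take 15, j++
i=2 j=3: A[i]=16<=B[j]=16 take 16, i++
i=3 j=3: A[i]=18>B[j]=16 take 16, j++
i=3 j=4: A[i]=18<=B[j]=30 take 18, i++
i=4 j=4: A[i]=20<=B[j]=30 take 20, i++
i=5 j=4: A[i]=32>B[j]=30 take 30, j++
i=5 j=5: A[i]=32<=B[j]=33 take 32, i++
i=6 j=5: A[i]=36>B[j]=33 take 33, j++
i=6 j=6: A[i]=36<=B[j]=37 take 36, i++
i=7 j=6: A[i]=39>B[j]=37 take 37, j++
i=7 j=7: B done, take A[i]=39, i++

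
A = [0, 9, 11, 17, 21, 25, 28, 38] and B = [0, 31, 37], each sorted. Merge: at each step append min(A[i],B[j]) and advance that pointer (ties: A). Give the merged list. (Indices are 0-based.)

i=0 j=0: A[i]=0<=B[j]=0 take 0, i++
i=1 j=0: A[i]=9>B[j]=0 take 0, j++
i=1 j=1: A[i]=9<=B[j]=31 take 9, i++
i=2 j=1: A[i]=11<=B[j]=31 take 11, i++
i=3 j=1: A[i]=17<=B[j]=31 take 17, i++
i=4 j=1: A[i]=21<=B[j]=31 take 21, i++
i=5 j=1: A[i]=25<=B[j]=31 take 25, i++
i=6 j=1: A[i]=28<=B[j]=31 take 28, i++
i=7 j=1: A[i]=38>B[j]=31 take 31, j++
i=7 j=2: A[i]=38>B[j]=37 take 37, j++
i=7 j=3: B done, take A[i]=38, i++

[0, 0, 9, 11, 17, 21, 25, 28, 31, 37, 38]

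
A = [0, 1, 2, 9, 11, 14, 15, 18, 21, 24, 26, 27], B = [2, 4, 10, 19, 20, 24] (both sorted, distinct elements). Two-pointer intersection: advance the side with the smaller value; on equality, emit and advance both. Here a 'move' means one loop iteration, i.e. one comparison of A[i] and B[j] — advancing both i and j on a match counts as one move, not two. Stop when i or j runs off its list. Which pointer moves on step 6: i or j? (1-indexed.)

[i=1,j=1] 0<2 → i++
[i=2,j=1] 1<2 → i++
[i=3,j=1] 2==2 emit → i++,j++
[i=4,j=2] 9>4 → j++
[i=4,j=3] 9<10 → i++
[i=5,j=3] 11>10 → j++

j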